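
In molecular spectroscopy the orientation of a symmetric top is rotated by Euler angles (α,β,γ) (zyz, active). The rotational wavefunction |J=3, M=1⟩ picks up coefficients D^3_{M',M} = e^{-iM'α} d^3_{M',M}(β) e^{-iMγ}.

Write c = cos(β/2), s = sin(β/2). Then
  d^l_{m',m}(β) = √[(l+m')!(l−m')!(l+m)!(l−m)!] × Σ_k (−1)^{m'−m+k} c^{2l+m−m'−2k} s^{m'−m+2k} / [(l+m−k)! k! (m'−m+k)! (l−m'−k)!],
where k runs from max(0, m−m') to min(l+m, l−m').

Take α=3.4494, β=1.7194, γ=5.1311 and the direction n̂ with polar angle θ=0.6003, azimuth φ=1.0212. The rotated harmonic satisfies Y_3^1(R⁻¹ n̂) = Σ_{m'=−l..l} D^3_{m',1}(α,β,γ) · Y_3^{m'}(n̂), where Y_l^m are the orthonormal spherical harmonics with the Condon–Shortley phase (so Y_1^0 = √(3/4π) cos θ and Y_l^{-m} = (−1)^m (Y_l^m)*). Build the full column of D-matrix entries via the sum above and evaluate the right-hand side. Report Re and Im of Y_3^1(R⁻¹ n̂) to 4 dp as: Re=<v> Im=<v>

Re=-0.0049 Im=0.1308

Need the full column D^3_{m',1} for m'=−3..3 at α=3.4494, β=1.7194, γ=5.1311.
cos(β/2)=0.652665, sin(β/2)=0.757647
d^3_{-3,1}: single k=4 term ⇒ +0.543617;  D = +0.262869-0.475836i
d^3_{-2,1}: k∈[3..4] ⇒ +0.764717 -0.515257 = +0.249460;  D = -0.048803+0.244640i
d^3_{-1,1}: k∈[2..4] ⇒ +0.624950 -1.122891 +0.189148 = -0.308793;  D = +0.034176+0.306896i
d^3_{0,1}: k∈[1..3] ⇒ +0.310820 -1.256559 +0.564436 = -0.381303;  D = -0.155031-0.348364i
d^3_{1,1}: k∈[0..2] ⇒ +0.077293 -0.833267 +0.842168 = +0.086194;  D = -0.057256-0.064429i
d^3_{2,1}: k∈[0..1] ⇒ -0.283738 +0.764717 = +0.480979;  D = +0.413410+0.245831i
d^3_{3,1}: single k=0 term ⇒ +0.403404;  D = -0.392903-0.091442i
Y_3^{m'}(θ=0.6003,φ=1.0212) and Σ D·Y over m':
  (+0.2629-0.4758i)·(-0.0750-0.0059i)  (-0.0488+0.2446i)·(-0.1223-0.2397i)  (+0.0342+0.3069i)·(+0.2293-0.3743i)  (-0.1550-0.3484i)·(+0.1246+0.0000i)  (-0.0573-0.0644i)·(-0.2293-0.3743i)  (+0.4134+0.2458i)·(-0.1223+0.2397i)  (-0.3929-0.0914i)·(+0.0750-0.0059i)
Y_3^1(R⁻¹ n̂) = -0.004939+0.130814i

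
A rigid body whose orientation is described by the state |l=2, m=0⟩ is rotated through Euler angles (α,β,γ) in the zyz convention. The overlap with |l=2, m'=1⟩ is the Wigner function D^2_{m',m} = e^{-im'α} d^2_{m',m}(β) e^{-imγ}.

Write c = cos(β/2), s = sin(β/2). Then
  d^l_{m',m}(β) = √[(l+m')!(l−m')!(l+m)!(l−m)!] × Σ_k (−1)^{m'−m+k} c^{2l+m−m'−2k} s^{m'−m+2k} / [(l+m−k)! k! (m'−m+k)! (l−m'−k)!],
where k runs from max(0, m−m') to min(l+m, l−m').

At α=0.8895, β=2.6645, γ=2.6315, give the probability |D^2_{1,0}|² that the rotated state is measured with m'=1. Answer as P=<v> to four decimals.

P=0.2496

D^2_{1,0}(0.8895,2.6645,2.6315) = e^{-i·1·0.8895}·d^2_{1,0}(2.6645)·e^{-i·0·2.6315}. Compute d first:
With c≡cos(β/2)=0.236290 and s≡sin(β/2)=0.971682, N=[6·1·2·2]^{1/2}=4.898979
Admissible k: 0..1 (factorial args all ≥0)
  k=0: (−1)^1·4.8990/(2)·0.2363^3·0.9717^1 = -0.031401
  k=1: (−1)^2·4.8990/(2)·0.2363^1·0.9717^3 = +0.531000
d^2_{1,0}(2.6645) = -0.031401 +0.531000 = +0.499600
|D^2_{1,0}|² = |d^2_{1,0}(β)|² = (+0.499600)² = 0.249600 (the z-rotation phases have unit modulus)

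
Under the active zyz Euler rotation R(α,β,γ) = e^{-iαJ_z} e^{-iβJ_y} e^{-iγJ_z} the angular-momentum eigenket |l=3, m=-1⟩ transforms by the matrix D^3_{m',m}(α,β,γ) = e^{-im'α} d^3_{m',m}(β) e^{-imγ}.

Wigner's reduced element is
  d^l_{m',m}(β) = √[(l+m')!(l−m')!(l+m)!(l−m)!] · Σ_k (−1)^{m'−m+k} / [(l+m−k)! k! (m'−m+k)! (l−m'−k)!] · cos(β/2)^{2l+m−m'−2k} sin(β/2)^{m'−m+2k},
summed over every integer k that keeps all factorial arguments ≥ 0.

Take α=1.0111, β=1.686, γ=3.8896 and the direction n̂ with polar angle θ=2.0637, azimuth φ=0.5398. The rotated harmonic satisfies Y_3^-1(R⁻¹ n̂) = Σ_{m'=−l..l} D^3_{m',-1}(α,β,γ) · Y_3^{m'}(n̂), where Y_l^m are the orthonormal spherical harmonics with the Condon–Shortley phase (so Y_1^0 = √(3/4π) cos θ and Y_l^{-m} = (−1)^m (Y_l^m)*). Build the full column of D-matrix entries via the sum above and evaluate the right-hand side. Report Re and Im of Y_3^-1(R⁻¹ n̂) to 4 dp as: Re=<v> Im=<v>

Re=-0.0051 Im=-0.4418

Need the full column D^3_{m',-1} for m'=−3..3 at α=1.0111, β=1.686, γ=3.8896.
cos(β/2)=0.665226, sin(β/2)=0.746642
d^3_{-3,-1}: single k=2 term ⇒ +0.422812;  D = +0.339208+0.252405i
d^3_{-2,-1}: k∈[1..2] ⇒ +0.307580 -0.774952 = -0.467372;  D = -0.435509+0.169612i
d^3_{-1,-1}: k∈[0..2] ⇒ +0.086659 -0.873357 +0.825163 = +0.038465;  D = +0.007201-0.037785i
d^3_{0,-1}: k∈[0..2] ⇒ -0.336937 +1.273377 -0.534715 = +0.401724;  D = -0.294482-0.273245i
d^3_{1,-1}: k∈[0..2] ⇒ +0.655017 -1.100217 +0.173251 = -0.271949;  D = +0.262591-0.070725i
d^3_{2,-1}: k∈[0..1] ⇒ -0.774952 +0.488126 = -0.286827;  D = +0.083832-0.274302i
d^3_{3,-1}: single k=0 term ⇒ +0.532640;  D = +0.349006+0.402369i
Y_3^{m'}(θ=2.0637,φ=0.5398) and Σ D·Y over m':
  (+0.3392+0.2524i)·(-0.0139-0.2849i)  (-0.4355+0.1696i)·(-0.1770+0.3309i)  (+0.0072-0.0378i)·(+0.0292-0.0175i)  (-0.2945-0.2732i)·(+0.3321+0.0000i)  (+0.2626-0.0707i)·(-0.0292-0.0175i)  (+0.0838-0.2743i)·(-0.1770-0.3309i)  (+0.3490+0.4024i)·(+0.0139-0.2849i)
Y_3^-1(R⁻¹ n̂) = -0.005094-0.441837i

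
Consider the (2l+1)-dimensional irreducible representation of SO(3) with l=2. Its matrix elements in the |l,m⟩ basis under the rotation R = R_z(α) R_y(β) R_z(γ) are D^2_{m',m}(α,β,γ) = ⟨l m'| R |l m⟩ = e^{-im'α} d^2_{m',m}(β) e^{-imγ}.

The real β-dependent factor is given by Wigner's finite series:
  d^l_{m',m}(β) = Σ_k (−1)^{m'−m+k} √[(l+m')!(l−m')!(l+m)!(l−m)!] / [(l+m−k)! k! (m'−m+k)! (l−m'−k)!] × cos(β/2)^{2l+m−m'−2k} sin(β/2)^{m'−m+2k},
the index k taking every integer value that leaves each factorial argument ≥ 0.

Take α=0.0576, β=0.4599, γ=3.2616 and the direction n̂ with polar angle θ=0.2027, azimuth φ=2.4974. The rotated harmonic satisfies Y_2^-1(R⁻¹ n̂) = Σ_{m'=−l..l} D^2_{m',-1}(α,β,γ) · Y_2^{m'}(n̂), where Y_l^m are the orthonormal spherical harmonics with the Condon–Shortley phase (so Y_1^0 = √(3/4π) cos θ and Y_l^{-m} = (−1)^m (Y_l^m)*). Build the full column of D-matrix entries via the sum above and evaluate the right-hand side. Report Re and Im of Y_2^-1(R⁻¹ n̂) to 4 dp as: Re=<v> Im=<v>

Re=0.3458 Im=0.1236

Need the full column D^2_{m',-1} for m'=−2..2 at α=0.0576, β=0.4599, γ=3.2616.
cos(β/2)=0.973678, sin(β/2)=0.227929
d^2_{-2,-1}: single k=1 term ⇒ +0.420799;  D = -0.409213-0.098065i
d^2_{-1,-1}: k∈[0..1] ⇒ +0.898796 -0.147758 = +0.751038;  D = -0.739224-0.132690i
d^2_{0,-1}: k∈[0..1] ⇒ -0.515372 +0.028242 = -0.487130;  D = +0.483627+0.058319i
d^2_{1,-1}: k∈[0..1] ⇒ +0.147758 -0.002699 = +0.145059;  D = -0.144776-0.009047i
d^2_{2,-1}: single k=0 term ⇒ -0.023059;  D = +0.023059+0.000111i
Y_2^{m'}(θ=0.2027,φ=2.4974) and Σ D·Y over m':
  (-0.4092-0.0981i)·(+0.0044+0.0150i)  (-0.7392-0.1327i)·(-0.1218-0.0915i)  (+0.4836+0.0583i)·(+0.5924+0.0000i)  (-0.1448-0.0090i)·(+0.1218-0.0915i)  (+0.0231+0.0001i)·(+0.0044-0.0150i)
Y_2^-1(R⁻¹ n̂) = +0.345752+0.123561i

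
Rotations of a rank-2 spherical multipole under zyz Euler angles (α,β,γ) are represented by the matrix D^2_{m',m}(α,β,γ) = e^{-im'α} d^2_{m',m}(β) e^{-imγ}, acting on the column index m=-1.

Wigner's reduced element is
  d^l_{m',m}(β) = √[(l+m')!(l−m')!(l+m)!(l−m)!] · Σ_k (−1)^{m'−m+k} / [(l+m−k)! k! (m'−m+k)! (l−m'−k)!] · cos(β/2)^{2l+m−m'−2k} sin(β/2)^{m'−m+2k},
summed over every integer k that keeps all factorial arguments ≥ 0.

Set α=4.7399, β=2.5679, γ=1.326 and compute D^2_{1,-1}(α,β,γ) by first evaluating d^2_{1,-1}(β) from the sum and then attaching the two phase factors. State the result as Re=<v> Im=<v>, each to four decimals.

Re=0.6023 Im=-0.1682

First d^2_{1,-1}(β=2.5679), then the phase factors e^{-i(1)α} and e^{-i(-1)γ}:
With c≡cos(β/2)=0.282929 and s≡sin(β/2)=0.959141, N=[6·1·1·6]^{1/2}=6.000000
k∈{0,1} keeps every argument non-negative
  k=0: (−1)^2·6.0000/(2)·0.2829^2·0.9591^2 = +0.220923
  k=1: (−1)^3·6.0000/(6)·0.2829^0·0.9591^4 = -0.846310
d^2_{1,-1}(2.5679) = +0.220923 -0.846310 = -0.625388
Attach z-rotation phases: D = e^{-i(1)(4.7399)}·(-0.625388)·e^{-i(-1)(1.326)} = +0.602344-0.168201i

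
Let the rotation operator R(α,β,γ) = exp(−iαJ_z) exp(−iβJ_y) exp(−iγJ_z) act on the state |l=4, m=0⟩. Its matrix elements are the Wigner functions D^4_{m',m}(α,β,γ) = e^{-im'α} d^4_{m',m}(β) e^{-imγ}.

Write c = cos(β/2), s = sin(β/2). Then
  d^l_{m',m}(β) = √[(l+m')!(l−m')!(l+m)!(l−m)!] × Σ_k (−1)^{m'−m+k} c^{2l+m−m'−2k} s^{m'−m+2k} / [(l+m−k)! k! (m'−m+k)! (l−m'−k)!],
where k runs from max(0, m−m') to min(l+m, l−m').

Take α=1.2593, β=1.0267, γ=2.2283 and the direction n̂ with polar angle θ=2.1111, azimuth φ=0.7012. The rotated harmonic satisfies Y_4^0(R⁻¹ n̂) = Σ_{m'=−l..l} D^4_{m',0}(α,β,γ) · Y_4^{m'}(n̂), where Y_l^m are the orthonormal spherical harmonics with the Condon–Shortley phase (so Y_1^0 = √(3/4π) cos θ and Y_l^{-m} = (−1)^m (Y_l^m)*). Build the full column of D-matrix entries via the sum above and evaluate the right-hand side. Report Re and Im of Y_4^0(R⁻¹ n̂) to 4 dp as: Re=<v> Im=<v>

Need the full column D^4_{m',0} for m'=−4..4 at α=1.2593, β=1.0267, γ=2.2283.
cos(β/2)=0.871104, sin(β/2)=0.491098
d^4_{-4,0}: single k=4 term ⇒ +0.280222;  D = +0.089427-0.265570i
d^4_{-3,0}: k∈[3..4] ⇒ +0.702942 -0.223417 = +0.479525;  D = -0.385680-0.284948i
d^4_{-2,0}: k∈[2..4] ⇒ +0.999721 -0.847313 +0.100988 = +0.253396;  D = -0.205792+0.147849i
d^4_{-1,0}: k∈[1..4] ⇒ +0.835938 -1.594123 +0.506662 -0.026839 = -0.278362;  D = -0.085313-0.264966i
d^4_{0,0}: k∈[0..4] ⇒ +0.331559 -1.686077 +1.205747 -0.170322 +0.003383 = -0.315709;  D = -0.315709+0.000000i
d^4_{1,0}: k∈[0..3] ⇒ -0.835938 +1.594123 -0.506662 +0.026839 = +0.278362;  D = +0.085313-0.264966i
d^4_{2,0}: k∈[0..2] ⇒ +0.999721 -0.847313 +0.100988 = +0.253396;  D = -0.205792-0.147849i
d^4_{3,0}: k∈[0..1] ⇒ -0.702942 +0.223417 = -0.479525;  D = +0.385680-0.284948i
d^4_{4,0}: single k=0 term ⇒ +0.280222;  D = +0.089427+0.265570i
Y_4^{m'}(θ=2.1111,φ=0.7012) and Σ D·Y over m':
  (+0.0894-0.2656i)·(-0.2259-0.0791i)  (-0.3857-0.2849i)·(+0.2062+0.3498i)  (-0.2058+0.1478i)·(+0.0351-0.2067i)  (-0.0853-0.2650i)·(+0.1830-0.1545i)  (-0.3157+0.0000i)·(-0.2632+0.0000i)  (+0.0853-0.2650i)·(-0.1830-0.1545i)  (-0.2058-0.1478i)·(+0.0351+0.2067i)  (+0.3857-0.2849i)·(-0.2062+0.3498i)  (+0.0894+0.2656i)·(-0.2259+0.0791i)
Y_4^0(R⁻¹ n̂) = -0.025555-0.000000i

Re=-0.0256 Im=0.0000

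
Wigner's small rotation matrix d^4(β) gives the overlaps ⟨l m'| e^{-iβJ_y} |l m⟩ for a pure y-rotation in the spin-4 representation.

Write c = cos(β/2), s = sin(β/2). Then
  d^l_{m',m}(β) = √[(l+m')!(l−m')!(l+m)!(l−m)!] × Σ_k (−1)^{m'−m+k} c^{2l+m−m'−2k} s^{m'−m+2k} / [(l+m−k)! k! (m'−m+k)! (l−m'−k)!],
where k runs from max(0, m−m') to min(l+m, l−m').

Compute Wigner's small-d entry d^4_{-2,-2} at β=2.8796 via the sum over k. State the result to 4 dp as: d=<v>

d^4_{-2,-2}(β=2.8796) via Wigner's sum:
c=cos(2.8796/2)=0.130622, s=sin(2.8796/2)=0.991432; N=√[2·720·2·720]=1440.000000
Admissible k: 0..2 (factorial args all ≥0)
  k=0: (−1)^0·1440.0000/(1440)·0.1306^8·0.9914^0 = +0.000000
  k=1: (−1)^1·1440.0000/(120)·0.1306^6·0.9914^2 = -0.000059
  k=2: (−1)^2·1440.0000/(96)·0.1306^4·0.9914^4 = +0.004219
d^4_{-2,-2}(2.8796) = +0.000000 -0.000059 +0.004219 = +0.004160

d=0.0042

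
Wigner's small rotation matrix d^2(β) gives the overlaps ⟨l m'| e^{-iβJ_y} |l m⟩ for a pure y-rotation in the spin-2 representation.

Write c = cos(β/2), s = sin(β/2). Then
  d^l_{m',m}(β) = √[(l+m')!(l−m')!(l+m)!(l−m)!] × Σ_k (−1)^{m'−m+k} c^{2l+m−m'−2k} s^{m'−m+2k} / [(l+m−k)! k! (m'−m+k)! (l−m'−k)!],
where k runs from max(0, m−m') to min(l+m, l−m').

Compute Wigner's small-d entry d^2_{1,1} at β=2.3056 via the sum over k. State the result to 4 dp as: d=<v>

d^2_{1,1}(β=2.3056) via Wigner's sum:
c=cos(2.3056/2)=0.405930, s=sin(2.3056/2)=0.913904; N=√[6·1·6·1]=6.000000
k: max(0,(1)−(1))=0 … min(2+(1),2−(1))=1
  k=0: (−1)^0·6.0000/(6)·0.4059^4·0.9139^0 = +0.027152
  k=1: (−1)^1·6.0000/(2)·0.4059^2·0.9139^2 = -0.412881
d^2_{1,1}(2.3056) = +0.027152 -0.412881 = -0.385729

d=-0.3857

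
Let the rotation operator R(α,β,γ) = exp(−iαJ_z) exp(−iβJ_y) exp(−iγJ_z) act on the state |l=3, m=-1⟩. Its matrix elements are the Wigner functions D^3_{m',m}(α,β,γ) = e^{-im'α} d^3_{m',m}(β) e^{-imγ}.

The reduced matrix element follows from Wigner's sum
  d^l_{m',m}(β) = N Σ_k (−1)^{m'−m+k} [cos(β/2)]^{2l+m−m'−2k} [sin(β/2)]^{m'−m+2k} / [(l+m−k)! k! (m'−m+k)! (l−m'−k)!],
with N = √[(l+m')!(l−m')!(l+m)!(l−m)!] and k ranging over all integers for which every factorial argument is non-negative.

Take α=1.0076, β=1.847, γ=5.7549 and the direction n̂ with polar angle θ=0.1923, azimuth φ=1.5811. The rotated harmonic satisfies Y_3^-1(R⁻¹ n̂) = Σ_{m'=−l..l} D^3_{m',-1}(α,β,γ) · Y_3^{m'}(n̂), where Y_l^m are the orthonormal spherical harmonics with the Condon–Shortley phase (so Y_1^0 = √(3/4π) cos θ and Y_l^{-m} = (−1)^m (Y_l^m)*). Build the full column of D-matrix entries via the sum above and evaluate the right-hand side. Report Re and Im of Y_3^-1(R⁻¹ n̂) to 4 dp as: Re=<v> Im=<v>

Need the full column D^3_{m',-1} for m'=−3..3 at α=1.0076, β=1.847, γ=5.7549.
cos(β/2)=0.603032, sin(β/2)=0.797717
d^3_{-3,-1}: single k=2 term ⇒ +0.325915;  D = -0.260031+0.196480i
d^3_{-2,-1}: k∈[1..2] ⇒ +0.201164 -0.704040 = -0.502876;  D = -0.042133-0.501108i
d^3_{-1,-1}: k∈[0..2] ⇒ +0.048089 -0.673207 +0.883542 = +0.258424;  D = +0.229302+0.119178i
d^3_{0,-1}: k∈[0..2] ⇒ -0.220364 +1.156856 -0.674801 = +0.261692;  D = +0.226016-0.131906i
d^3_{1,-1}: k∈[0..2] ⇒ +0.504905 -1.178056 +0.257688 = -0.415463;  D = -0.014501+0.415210i
d^3_{2,-1}: k∈[0..1] ⇒ -0.704040 +0.616006 = -0.088034;  D = +0.072752+0.049570i
d^3_{3,-1}: single k=0 term ⇒ +0.570324;  D = -0.523171+0.227071i
Y_3^{m'}(θ=0.1923,φ=1.5811) and Σ D·Y over m':
  (-0.2600+0.1965i)·(+0.0001+0.0029i)  (-0.0421-0.5011i)·(-0.0366+0.0008i)  (+0.2293+0.1192i)·(-0.0024-0.2358i)  (+0.2260-0.1319i)·(+0.6657+0.0000i)  (-0.0145+0.4152i)·(+0.0024-0.2358i)  (+0.0728+0.0496i)·(-0.0366-0.0008i)  (-0.5232+0.2271i)·(-0.0001+0.0029i)
Y_3^-1(R⁻¹ n̂) = +0.273943-0.123562i

Re=0.2739 Im=-0.1236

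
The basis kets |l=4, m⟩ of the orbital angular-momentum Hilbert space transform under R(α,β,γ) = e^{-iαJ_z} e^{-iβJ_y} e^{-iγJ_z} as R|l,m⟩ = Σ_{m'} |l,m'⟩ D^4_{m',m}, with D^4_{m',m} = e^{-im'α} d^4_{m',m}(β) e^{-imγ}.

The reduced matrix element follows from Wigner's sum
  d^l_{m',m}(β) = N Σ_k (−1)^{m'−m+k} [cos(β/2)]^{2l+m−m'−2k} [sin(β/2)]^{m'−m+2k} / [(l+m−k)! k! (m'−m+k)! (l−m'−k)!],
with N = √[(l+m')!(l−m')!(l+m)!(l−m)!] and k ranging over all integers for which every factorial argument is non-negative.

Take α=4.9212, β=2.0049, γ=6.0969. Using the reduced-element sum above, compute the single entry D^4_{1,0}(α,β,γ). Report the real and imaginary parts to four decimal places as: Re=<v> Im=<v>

First d^4_{1,0}(β=2.0049), then the phase factors e^{-i(1)α} and e^{-i(0)γ}:
With c≡cos(β/2)=0.538239 and s≡sin(β/2)=0.842792, N=[120·6·24·24]^{1/2}=643.987578
Admissible k: 0..3 (factorial args all ≥0)
  k=0: (−1)^1·643.9876/(144)·0.5382^7·0.8428^1 = -0.049324
  k=1: (−1)^2·643.9876/(24)·0.5382^5·0.8428^3 = +0.725611
  k=2: (−1)^3·643.9876/(24)·0.5382^3·0.8428^5 = -1.779076
  k=3: (−1)^4·643.9876/(144)·0.5382^1·0.8428^7 = +0.726999
d^4_{1,0}(2.0049) = -0.049324 +0.725611 -1.779076 +0.726999 = -0.375790
Attach z-rotation phases: D = e^{-i(1)(4.9212)}·(-0.375790)·e^{-i(0)(6.0969)} = -0.077900-0.367627i

Re=-0.0779 Im=-0.3676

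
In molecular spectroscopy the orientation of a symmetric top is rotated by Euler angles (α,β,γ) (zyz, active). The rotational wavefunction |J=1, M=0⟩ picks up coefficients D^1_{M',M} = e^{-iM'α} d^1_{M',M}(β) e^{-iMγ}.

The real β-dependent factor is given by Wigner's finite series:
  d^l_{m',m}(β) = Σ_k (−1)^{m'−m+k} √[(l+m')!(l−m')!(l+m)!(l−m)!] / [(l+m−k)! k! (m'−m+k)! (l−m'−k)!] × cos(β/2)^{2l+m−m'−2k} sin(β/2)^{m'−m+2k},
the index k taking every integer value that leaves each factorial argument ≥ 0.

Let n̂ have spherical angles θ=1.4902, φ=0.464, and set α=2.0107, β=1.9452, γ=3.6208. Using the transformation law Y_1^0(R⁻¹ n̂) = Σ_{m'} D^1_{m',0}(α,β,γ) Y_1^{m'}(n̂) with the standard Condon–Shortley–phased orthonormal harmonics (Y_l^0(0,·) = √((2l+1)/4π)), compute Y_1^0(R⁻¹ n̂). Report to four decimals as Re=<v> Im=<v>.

Re=-0.0035 Im=0.0000

Need the full column D^1_{m',0} for m'=−1..1 at α=2.0107, β=1.9452, γ=3.6208.
cos(β/2)=0.563153, sin(β/2)=0.826353
d^1_{-1,0}: single k=1 term ⇒ +0.658123;  D = -0.280263+0.595464i
d^1_{0,0}: k∈[0..1] ⇒ +0.317141 -0.682859 = -0.365718;  D = -0.365718+0.000000i
d^1_{1,0}: single k=0 term ⇒ -0.658123;  D = +0.280263+0.595464i
Y_1^{m'}(θ=1.4902,φ=0.464) and Σ D·Y over m':
  (-0.2803+0.5955i)·(+0.3080-0.1541i)  (-0.3657+0.0000i)·(+0.0393+0.0000i)  (+0.2803+0.5955i)·(-0.3080-0.1541i)
Y_1^0(R⁻¹ n̂) = -0.003465+0.000000i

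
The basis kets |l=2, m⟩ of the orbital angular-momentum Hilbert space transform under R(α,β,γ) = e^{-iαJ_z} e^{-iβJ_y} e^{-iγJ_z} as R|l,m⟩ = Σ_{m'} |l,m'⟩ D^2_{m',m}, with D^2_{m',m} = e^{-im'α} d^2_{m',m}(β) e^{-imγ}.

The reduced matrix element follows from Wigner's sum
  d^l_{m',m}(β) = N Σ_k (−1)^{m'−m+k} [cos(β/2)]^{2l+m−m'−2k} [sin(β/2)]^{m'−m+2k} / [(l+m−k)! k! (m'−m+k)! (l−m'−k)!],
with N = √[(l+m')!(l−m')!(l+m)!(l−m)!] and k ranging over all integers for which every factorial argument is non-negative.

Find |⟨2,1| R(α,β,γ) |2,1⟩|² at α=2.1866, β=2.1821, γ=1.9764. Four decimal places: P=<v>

P=0.2094

Split into d^2_{1,1}(β=2.1821) × two z-phases.
With c≡cos(β/2)=0.461554 and s≡sin(β/2)=0.887112, N=[6·1·6·1]^{1/2}=6.000000
k: max(0,(1)−(1))=0 … min(2+(1),2−(1))=1
  k=0: (−1)^0·6.0000/(6)·0.4616^4·0.8871^0 = +0.045383
  k=1: (−1)^1·6.0000/(2)·0.4616^2·0.8871^2 = -0.502949
d^2_{1,1}(2.1821) = +0.045383 -0.502949 = -0.457566
|D^2_{1,1}|² = |d^2_{1,1}(β)|² = (-0.457566)² = 0.209366 (the z-rotation phases have unit modulus)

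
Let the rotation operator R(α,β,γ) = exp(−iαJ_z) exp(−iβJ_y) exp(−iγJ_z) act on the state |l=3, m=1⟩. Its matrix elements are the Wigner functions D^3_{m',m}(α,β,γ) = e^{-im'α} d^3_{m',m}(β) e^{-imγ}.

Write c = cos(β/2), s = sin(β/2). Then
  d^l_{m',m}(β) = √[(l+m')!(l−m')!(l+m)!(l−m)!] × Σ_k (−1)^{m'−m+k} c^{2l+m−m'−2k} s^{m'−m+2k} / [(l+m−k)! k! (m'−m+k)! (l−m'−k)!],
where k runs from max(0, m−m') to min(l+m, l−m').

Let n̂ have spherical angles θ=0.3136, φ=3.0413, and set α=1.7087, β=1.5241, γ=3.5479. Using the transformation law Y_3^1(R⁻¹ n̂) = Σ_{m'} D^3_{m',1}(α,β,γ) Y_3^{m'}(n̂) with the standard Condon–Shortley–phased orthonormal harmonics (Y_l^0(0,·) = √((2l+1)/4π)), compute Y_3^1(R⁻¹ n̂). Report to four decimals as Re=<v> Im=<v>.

Re=0.2261 Im=-0.1955

Need the full column D^3_{m',1} for m'=−3..3 at α=1.7087, β=1.5241, γ=3.5479.
cos(β/2)=0.723422, sin(β/2)=0.690406
d^3_{-3,1}: single k=4 term ⇒ +0.460519;  D = -0.003409+0.460506i
d^3_{-2,1}: k∈[3..4] ⇒ +0.787987 -0.358851 = +0.429136;  D = +0.425487-0.055843i
d^3_{-1,1}: k∈[2..4] ⇒ +0.783299 -0.951243 +0.108300 = -0.059645;  D = +0.015817+0.057509i
d^3_{0,1}: k∈[1..3] ⇒ +0.473865 -1.294795 +0.393102 = -0.427828;  D = +0.392997-0.169086i
d^3_{1,1}: k∈[0..2] ⇒ +0.143335 -1.044399 +0.713433 = -0.187632;  D = -0.097145-0.160526i
d^3_{2,1}: k∈[0..1] ⇒ -0.432577 +0.787987 = +0.355410;  D = +0.275884-0.224063i
d^3_{3,1}: single k=0 term ⇒ +0.505617;  D = -0.369686-0.344936i
Y_3^{m'}(θ=0.3136,φ=3.0413) and Σ D·Y over m':
  (-0.0034+0.4605i)·(-0.0117-0.0036i)  (+0.4255-0.0558i)·(+0.0907+0.0184i)  (+0.0158+0.0575i)·(-0.3496-0.0352i)  (+0.3930-0.1691i)·(+0.5410+0.0000i)  (-0.0971-0.1605i)·(+0.3496-0.0352i)  (+0.2759-0.2241i)·(+0.0907-0.0184i)  (-0.3697-0.3449i)·(+0.0117-0.0036i)
Y_3^1(R⁻¹ n̂) = +0.226136-0.195530i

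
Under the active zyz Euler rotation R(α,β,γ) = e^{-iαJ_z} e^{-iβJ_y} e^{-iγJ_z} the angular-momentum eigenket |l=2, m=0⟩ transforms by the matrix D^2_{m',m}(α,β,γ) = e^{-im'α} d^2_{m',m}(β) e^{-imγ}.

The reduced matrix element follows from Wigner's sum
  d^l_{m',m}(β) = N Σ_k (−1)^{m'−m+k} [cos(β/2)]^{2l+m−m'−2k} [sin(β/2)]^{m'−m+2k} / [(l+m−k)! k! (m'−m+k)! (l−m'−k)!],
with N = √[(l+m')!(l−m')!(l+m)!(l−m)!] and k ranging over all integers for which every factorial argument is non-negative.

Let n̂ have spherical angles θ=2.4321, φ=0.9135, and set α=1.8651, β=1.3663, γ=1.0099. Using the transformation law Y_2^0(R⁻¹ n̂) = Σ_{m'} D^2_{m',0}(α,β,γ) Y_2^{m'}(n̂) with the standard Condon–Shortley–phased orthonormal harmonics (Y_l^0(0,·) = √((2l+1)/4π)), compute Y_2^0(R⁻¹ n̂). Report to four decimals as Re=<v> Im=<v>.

Need the full column D^2_{m',0} for m'=−2..2 at α=1.8651, β=1.3663, γ=1.0099.
cos(β/2)=0.775588, sin(β/2)=0.631239
d^2_{-2,0}: single k=2 term ⇒ +0.587119;  D = -0.488315-0.325970i
d^2_{-1,0}: k∈[1..2] ⇒ +0.721378 -0.477847 = +0.243531;  D = -0.070642+0.233061i
d^2_{0,0}: k∈[0..2] ⇒ +0.361847 -0.958761 +0.158773 = -0.438141;  D = -0.438141+0.000000i
d^2_{1,0}: k∈[0..1] ⇒ -0.721378 +0.477847 = -0.243531;  D = +0.070642+0.233061i
d^2_{2,0}: single k=0 term ⇒ +0.587119;  D = -0.488315+0.325970i
Y_2^{m'}(θ=2.4321,φ=0.9135) and Σ D·Y over m':
  (-0.4883-0.3260i)·(-0.0415-0.1586i)  (-0.0706+0.2331i)·(-0.2333+0.3023i)  (-0.4381+0.0000i)·(+0.2292+0.0000i)  (+0.0706+0.2331i)·(+0.2333+0.3023i)  (-0.4883+0.3260i)·(-0.0415+0.1586i)
Y_2^0(R⁻¹ n̂) = -0.271190+0.000000i

Re=-0.2712 Im=0.0000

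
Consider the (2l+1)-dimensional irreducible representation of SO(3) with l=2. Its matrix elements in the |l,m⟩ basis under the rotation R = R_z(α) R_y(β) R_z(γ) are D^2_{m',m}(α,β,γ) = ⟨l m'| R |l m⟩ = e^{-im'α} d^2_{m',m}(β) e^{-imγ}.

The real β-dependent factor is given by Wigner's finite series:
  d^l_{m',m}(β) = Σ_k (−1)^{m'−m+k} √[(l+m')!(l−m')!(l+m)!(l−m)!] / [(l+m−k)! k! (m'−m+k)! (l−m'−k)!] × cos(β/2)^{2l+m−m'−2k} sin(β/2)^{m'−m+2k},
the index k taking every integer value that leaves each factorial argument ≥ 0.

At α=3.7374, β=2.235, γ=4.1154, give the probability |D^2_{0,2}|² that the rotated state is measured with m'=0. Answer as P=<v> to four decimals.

D^2_{0,2}(3.7374,2.235,4.1154) = e^{-i·0·3.7374}·d^2_{0,2}(2.235)·e^{-i·2·4.1154}. Compute d first:
Half-angle: c=0.437931, s=0.899008. N=√(2·2·24·1)=9.797959
Admissible k: 2..2 (factorial args all ≥0)
  k=2: (−1)^0·9.7980/(4)·0.4379^2·0.8990^2 = +0.379678
d^2_{0,2}(2.235) = +0.379678
|D^2_{0,2}|² = |d^2_{0,2}(β)|² = (+0.379678)² = 0.144155 (the z-rotation phases have unit modulus)

P=0.1442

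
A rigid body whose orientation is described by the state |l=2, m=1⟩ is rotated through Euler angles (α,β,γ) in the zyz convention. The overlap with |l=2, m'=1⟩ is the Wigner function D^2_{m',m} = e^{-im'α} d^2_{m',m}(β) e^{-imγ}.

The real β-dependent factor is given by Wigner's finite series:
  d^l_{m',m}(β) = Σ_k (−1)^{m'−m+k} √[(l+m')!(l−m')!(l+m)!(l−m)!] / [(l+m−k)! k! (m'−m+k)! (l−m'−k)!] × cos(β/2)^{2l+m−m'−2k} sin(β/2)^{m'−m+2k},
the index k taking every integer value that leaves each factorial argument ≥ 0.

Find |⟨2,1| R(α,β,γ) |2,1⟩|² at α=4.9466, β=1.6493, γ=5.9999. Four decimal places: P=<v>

First d^2_{1,1}(β=1.6493), then the phase factors e^{-i(1)α} and e^{-i(1)γ}:
With c≡cos(β/2)=0.678814 and s≡sin(β/2)=0.734310, N=[6·1·6·1]^{1/2}=6.000000
k: max(0,(1)−(1))=0 … min(2+(1),2−(1))=1
  k=0: (−1)^0·6.0000/(6)·0.6788^4·0.7343^0 = +0.212326
  k=1: (−1)^1·6.0000/(2)·0.6788^2·0.7343^2 = -0.745387
d^2_{1,1}(1.6493) = +0.212326 -0.745387 = -0.533061
|D^2_{1,1}|² = |d^2_{1,1}(β)|² = (-0.533061)² = 0.284154 (the z-rotation phases have unit modulus)

P=0.2842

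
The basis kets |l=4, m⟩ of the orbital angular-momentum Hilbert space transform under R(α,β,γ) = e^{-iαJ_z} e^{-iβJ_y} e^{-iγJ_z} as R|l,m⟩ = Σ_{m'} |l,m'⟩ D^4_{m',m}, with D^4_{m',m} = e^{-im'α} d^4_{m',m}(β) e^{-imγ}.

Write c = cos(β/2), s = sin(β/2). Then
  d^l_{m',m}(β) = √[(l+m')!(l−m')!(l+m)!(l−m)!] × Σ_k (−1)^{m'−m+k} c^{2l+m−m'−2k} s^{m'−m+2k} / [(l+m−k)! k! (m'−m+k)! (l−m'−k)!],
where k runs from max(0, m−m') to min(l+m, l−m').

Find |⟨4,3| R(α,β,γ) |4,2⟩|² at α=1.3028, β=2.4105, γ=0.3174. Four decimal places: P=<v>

P=0.0026

Split into d^4_{3,2}(β=2.4105) × two z-phases.
Half-angle: c=0.357460, s=0.933929. N=√(5040·1·720·2)=2693.993318
Admissible k: 0..1 (factorial args all ≥0)
  k=0: (−1)^1·2693.9933/(720)·0.3575^7·0.9339^1 = -0.002606
  k=1: (−1)^2·2693.9933/(240)·0.3575^5·0.9339^3 = +0.053366
d^4_{3,2}(2.4105) = -0.002606 +0.053366 = +0.050760
|D^4_{3,2}|² = |d^4_{3,2}(β)|² = (+0.050760)² = 0.002577 (the z-rotation phases have unit modulus)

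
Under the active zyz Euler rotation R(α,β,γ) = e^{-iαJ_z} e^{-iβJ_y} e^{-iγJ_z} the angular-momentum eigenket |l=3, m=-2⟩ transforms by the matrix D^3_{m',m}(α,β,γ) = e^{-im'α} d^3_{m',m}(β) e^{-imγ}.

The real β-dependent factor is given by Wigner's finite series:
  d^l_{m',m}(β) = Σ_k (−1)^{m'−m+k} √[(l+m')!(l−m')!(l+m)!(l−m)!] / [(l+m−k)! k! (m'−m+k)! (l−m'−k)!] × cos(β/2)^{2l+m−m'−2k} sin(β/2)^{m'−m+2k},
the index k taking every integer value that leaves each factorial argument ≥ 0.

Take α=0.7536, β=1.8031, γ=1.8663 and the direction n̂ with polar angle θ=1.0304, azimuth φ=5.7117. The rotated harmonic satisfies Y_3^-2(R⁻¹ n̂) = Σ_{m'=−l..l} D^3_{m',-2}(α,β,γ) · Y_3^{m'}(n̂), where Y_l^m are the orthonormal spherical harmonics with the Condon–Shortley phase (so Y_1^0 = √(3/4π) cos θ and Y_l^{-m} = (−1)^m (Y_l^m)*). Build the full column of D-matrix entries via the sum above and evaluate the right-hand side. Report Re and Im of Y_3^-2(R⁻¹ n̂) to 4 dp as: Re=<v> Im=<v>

Need the full column D^3_{m',-2} for m'=−3..3 at α=0.7536, β=1.8031, γ=1.8663.
cos(β/2)=0.620395, sin(β/2)=0.784289
d^3_{-3,-2}: single k=1 term ⇒ +0.176561;  D = +0.169199-0.050452i
d^3_{-2,-2}: k∈[0..1] ⇒ +0.057018 -0.455613 = -0.398595;  D = -0.200612+0.344431i
d^3_{-1,-2}: k∈[0..1] ⇒ -0.227939 +0.728558 = +0.500619;  D = -0.112272-0.487868i
d^3_{0,-2}: k∈[0..1] ⇒ +0.499099 -0.797632 = -0.298533;  D = +0.247896+0.166342i
d^3_{1,-2}: k∈[0..1] ⇒ -0.728558 +0.582171 = -0.146387;  D = +0.144457-0.023697i
d^3_{2,-2}: k∈[0..1] ⇒ +0.728135 -0.232733 = +0.495402;  D = -0.301623+0.392997i
d^3_{3,-2}: single k=0 term ⇒ -0.450947;  D = -0.044569-0.448739i
Y_3^{m'}(θ=1.0304,φ=5.7117) and Σ D·Y over m':
  (+0.1692-0.0505i)·(-0.0377+0.2604i)  (-0.2006+0.3444i)·(+0.1604+0.3518i)  (-0.1123-0.4879i)·(+0.0754+0.0485i)  (+0.2479+0.1663i)·(-0.3219+0.0000i)  (+0.1445-0.0237i)·(-0.0754+0.0485i)  (-0.3016+0.3930i)·(+0.1604-0.3518i)  (-0.0446-0.4487i)·(+0.0377+0.2604i)
Y_3^-2(R⁻¹ n̂) = -0.015905+0.084293i

Re=-0.0159 Im=0.0843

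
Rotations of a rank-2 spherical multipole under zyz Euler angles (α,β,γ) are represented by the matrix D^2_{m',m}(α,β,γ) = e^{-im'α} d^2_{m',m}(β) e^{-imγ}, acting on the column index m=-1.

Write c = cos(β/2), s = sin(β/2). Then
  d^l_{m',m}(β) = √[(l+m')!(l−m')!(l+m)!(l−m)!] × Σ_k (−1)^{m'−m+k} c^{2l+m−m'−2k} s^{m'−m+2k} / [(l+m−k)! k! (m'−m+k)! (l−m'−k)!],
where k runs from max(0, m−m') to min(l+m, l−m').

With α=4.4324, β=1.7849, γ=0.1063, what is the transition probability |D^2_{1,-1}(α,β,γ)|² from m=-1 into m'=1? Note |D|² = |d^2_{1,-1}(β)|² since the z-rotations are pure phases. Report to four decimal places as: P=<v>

P=0.1215

Split into d^2_{1,-1}(β=1.7849) × two z-phases.
With c≡cos(β/2)=0.627506 and s≡sin(β/2)=0.778611, N=[6·1·1·6]^{1/2}=6.000000
The bounds max(0,m−m')=0 and min(l+m,l−m')=1 give 2 terms
  k=0: (−1)^2·6.0000/(2)·0.6275^2·0.7786^2 = +0.716142
  k=1: (−1)^3·6.0000/(6)·0.6275^0·0.7786^4 = -0.367522
d^2_{1,-1}(1.7849) = +0.716142 -0.367522 = +0.348620
|D^2_{1,-1}|² = |d^2_{1,-1}(β)|² = (+0.348620)² = 0.121536 (the z-rotation phases have unit modulus)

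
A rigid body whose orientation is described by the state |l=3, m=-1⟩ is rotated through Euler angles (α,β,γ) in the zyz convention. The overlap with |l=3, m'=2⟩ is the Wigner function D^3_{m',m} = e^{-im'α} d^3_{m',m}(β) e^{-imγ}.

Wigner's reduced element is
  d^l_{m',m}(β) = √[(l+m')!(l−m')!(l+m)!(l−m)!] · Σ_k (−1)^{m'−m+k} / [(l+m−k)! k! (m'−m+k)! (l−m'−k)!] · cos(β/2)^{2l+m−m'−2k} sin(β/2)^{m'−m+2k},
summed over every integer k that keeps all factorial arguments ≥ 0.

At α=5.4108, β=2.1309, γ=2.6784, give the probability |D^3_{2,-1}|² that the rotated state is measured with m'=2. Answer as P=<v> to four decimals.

P=0.0927

First d^3_{2,-1}(β=2.1309), then the phase factors e^{-i(2)α} and e^{-i(-1)γ}:
c=cos(2.1309/2)=0.484111, s=sin(2.1309/2)=0.875007; N=√[120·1·2·24]=75.894664
Admissible k: 0..1 (factorial args all ≥0)
  k=0: (−1)^3·75.8947/(12)·0.4841^3·0.8750^3 = -0.480726
  k=1: (−1)^4·75.8947/(24)·0.4841^1·0.8750^5 = +0.785239
d^3_{2,-1}(2.1309) = -0.480726 +0.785239 = +0.304513
|D^3_{2,-1}|² = |d^3_{2,-1}(β)|² = (+0.304513)² = 0.092728 (the z-rotation phases have unit modulus)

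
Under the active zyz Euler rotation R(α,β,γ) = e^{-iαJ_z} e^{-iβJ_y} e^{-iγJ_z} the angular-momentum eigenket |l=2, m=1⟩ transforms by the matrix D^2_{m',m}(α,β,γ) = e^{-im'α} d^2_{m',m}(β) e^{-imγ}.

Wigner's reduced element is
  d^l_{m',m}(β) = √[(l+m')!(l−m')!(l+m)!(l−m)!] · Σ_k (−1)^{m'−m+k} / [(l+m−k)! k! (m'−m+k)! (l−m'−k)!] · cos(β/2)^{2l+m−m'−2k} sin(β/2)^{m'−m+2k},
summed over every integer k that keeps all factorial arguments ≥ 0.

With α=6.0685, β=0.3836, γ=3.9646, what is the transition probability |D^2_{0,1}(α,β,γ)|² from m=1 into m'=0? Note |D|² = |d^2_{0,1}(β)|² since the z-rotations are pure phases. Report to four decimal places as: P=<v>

P=0.1807

Split into d^2_{0,1}(β=0.3836) × two z-phases.
c=cos(0.3836/2)=0.981663, s=sin(0.3836/2)=0.190626; N=√[2·2·6·1]=4.898979
Admissible k: 1..2 (factorial args all ≥0)
  k=1: (−1)^0·4.8990/(2)·0.9817^3·0.1906^1 = +0.441718
  k=2: (−1)^1·4.8990/(2)·0.9817^1·0.1906^3 = -0.016657
d^2_{0,1}(0.3836) = +0.441718 -0.016657 = +0.425061
|D^2_{0,1}|² = |d^2_{0,1}(β)|² = (+0.425061)² = 0.180677 (the z-rotation phases have unit modulus)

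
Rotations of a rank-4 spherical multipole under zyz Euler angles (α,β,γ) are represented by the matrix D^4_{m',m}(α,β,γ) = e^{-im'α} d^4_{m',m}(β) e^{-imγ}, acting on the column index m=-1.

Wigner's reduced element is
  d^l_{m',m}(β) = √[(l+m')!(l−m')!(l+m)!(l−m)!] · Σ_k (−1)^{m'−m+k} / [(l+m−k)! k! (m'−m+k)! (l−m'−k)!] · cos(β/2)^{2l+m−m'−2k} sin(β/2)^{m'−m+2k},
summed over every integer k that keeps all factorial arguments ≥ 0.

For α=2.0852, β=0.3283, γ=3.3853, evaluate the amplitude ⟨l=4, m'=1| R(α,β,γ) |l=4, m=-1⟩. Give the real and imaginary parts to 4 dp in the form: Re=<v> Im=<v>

Re=0.0605 Im=0.2180

D^4_{1,-1}(2.0852,0.3283,3.3853) = e^{-i·1·2.0852}·d^4_{1,-1}(0.3283)·e^{-i·-1·3.3853}. Compute d first:
With c≡cos(β/2)=0.986558 and s≡sin(β/2)=0.163414, N=[120·6·6·120]^{1/2}=720.000000
The bounds max(0,m−m')=0 and min(l+m,l−m')=3 give 4 terms
  k=0: (−1)^2·720.0000/(72)·0.9866^6·0.1634^2 = +0.246214
  k=1: (−1)^3·720.0000/(24)·0.9866^4·0.1634^4 = -0.020266
  k=2: (−1)^4·720.0000/(48)·0.9866^2·0.1634^6 = +0.000278
  k=3: (−1)^5·720.0000/(720)·0.9866^0·0.1634^8 = -0.000001
d^4_{1,-1}(0.3283) = +0.246214 -0.020266 +0.000278 -0.000001 = +0.226225
Attach z-rotation phases: D = e^{-i(1)(2.0852)}·(+0.226225)·e^{-i(-1)(3.3853)} = +0.060493+0.217987i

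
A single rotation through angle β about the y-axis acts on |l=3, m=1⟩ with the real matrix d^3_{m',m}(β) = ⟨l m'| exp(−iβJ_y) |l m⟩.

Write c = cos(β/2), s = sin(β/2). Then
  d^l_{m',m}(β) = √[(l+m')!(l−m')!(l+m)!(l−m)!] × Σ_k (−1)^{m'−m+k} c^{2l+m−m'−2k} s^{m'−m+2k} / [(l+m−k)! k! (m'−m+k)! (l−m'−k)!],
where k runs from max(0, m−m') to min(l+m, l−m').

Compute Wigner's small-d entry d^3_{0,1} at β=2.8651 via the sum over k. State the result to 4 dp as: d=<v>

d=0.4288

d^3_{0,1}(β=2.8651) via Wigner's sum:
Half-angle: c=0.137806, s=0.990459. N=√(6·6·24·2)=41.569219
Admissible k: 1..3 (factorial args all ≥0)
  k=1: (−1)^0·41.5692/(12)·0.1378^5·0.9905^1 = +0.000171
  k=2: (−1)^1·41.5692/(4)·0.1378^3·0.9905^3 = -0.026426
  k=3: (−1)^2·41.5692/(12)·0.1378^1·0.9905^5 = +0.455033
d^3_{0,1}(2.8651) = +0.000171 -0.026426 +0.455033 = +0.428778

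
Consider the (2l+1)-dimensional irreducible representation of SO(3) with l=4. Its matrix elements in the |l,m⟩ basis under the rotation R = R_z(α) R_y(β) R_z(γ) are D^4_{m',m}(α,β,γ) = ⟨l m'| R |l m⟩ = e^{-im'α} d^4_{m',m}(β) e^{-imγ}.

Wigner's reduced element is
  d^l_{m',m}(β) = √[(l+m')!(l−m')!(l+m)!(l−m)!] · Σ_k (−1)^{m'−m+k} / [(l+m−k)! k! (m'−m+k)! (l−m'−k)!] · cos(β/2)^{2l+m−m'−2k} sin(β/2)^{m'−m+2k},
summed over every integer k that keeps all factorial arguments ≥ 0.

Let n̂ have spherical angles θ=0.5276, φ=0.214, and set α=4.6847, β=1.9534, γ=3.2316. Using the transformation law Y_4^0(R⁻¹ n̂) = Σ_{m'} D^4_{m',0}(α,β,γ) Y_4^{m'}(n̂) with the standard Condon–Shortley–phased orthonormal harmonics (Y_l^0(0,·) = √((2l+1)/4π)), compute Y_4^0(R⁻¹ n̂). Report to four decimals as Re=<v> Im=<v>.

Re=-0.1496 Im=0.0000

Need the full column D^4_{m',0} for m'=−4..4 at α=4.6847, β=1.9534, γ=3.2316.
cos(β/2)=0.559760, sin(β/2)=0.828655
d^4_{-4,0}: single k=4 term ⇒ +0.387303;  D = +0.384930-0.042808i
d^4_{-3,0}: k∈[3..4] ⇒ +0.369994 -0.810845 = -0.440851;  D = -0.036578-0.439331i
d^4_{-2,0}: k∈[2..4] ⇒ +0.200392 -1.171095 +0.962425 = -0.008279;  D = +0.008266-0.000458i
d^4_{-1,0}: k∈[1..4] ⇒ +0.063812 -0.839067 +1.838824 -0.671633 = +0.391935;  D = -0.010851-0.391785i
d^4_{0,0}: k∈[0..4] ⇒ +0.009639 -0.337971 +1.666498 -1.623175 +0.222325 = -0.062684;  D = -0.062684+0.000000i
d^4_{1,0}: k∈[0..3] ⇒ -0.063812 +0.839067 -1.838824 +0.671633 = -0.391935;  D = +0.010851-0.391785i
d^4_{2,0}: k∈[0..2] ⇒ +0.200392 -1.171095 +0.962425 = -0.008279;  D = +0.008266+0.000458i
d^4_{3,0}: k∈[0..1] ⇒ -0.369994 +0.810845 = +0.440851;  D = +0.036578-0.439331i
d^4_{4,0}: single k=0 term ⇒ +0.387303;  D = +0.384930+0.042808i
Y_4^{m'}(θ=0.5276,φ=0.214) and Σ D·Y over m':
  (+0.3849-0.0428i)·(+0.0186-0.0215i)  (-0.0366-0.4393i)·(+0.1105-0.0826i)  (+0.0083-0.0005i)·(+0.3260-0.1487i)  (-0.0109-0.3918i)·(+0.4476-0.0973i)  (-0.0627+0.0000i)·(+0.0116+0.0000i)  (+0.0109-0.3918i)·(-0.4476-0.0973i)  (+0.0083+0.0005i)·(+0.3260+0.1487i)  (+0.0366-0.4393i)·(-0.1105-0.0826i)  (+0.3849+0.0428i)·(+0.0186+0.0215i)
Y_4^0(R⁻¹ n̂) = -0.149598+0.000000i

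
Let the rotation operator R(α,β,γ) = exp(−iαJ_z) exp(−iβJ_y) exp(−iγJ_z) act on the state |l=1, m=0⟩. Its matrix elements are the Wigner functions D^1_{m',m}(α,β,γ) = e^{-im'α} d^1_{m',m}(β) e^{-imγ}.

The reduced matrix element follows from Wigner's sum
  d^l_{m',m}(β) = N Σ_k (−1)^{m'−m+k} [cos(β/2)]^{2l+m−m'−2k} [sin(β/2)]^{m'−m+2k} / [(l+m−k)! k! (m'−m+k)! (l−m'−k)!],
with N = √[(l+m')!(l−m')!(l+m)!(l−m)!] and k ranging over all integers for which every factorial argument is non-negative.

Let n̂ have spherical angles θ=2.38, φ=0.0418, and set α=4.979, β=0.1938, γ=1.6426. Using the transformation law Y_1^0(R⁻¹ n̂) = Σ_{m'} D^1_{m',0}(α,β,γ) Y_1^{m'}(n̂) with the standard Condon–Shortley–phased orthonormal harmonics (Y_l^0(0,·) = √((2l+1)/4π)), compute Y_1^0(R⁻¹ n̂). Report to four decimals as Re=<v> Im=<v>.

Need the full column D^1_{m',0} for m'=−1..1 at α=4.979, β=0.1938, γ=1.6426.
cos(β/2)=0.995309, sin(β/2)=0.096748
d^1_{-1,0}: single k=1 term ⇒ +0.136181;  D = +0.035879-0.131370i
d^1_{0,0}: k∈[0..1] ⇒ +0.990640 -0.009360 = +0.981279;  D = +0.981279+0.000000i
d^1_{1,0}: single k=0 term ⇒ -0.136181;  D = -0.035879-0.131370i
Y_1^{m'}(θ=2.38,φ=0.0418) and Σ D·Y over m':
  (+0.0359-0.1314i)·(+0.2382-0.0100i)  (+0.9813+0.0000i)·(-0.3536+0.0000i)  (-0.0359-0.1314i)·(-0.2382-0.0100i)
Y_1^0(R⁻¹ n̂) = -0.332525+0.000000i

Re=-0.3325 Im=0.0000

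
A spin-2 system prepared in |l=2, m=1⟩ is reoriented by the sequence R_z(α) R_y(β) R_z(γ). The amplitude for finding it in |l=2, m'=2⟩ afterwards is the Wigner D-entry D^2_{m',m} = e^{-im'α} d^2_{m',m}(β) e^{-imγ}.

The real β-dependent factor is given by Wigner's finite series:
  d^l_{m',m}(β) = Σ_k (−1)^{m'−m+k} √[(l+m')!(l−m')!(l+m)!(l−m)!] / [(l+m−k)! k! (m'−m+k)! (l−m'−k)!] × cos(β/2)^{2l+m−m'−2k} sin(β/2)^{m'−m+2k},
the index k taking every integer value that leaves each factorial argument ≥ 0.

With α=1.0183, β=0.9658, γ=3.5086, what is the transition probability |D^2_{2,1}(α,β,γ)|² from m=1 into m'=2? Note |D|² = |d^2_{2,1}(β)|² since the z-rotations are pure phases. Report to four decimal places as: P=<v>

First d^2_{2,1}(β=0.9658), then the phase factors e^{-i(2)α} and e^{-i(1)γ}:
Half-angle: c=0.885652, s=0.464350. N=√(24·1·6·1)=12.000000
The bounds max(0,m−m')=0 and min(l+m,l−m')=0 give 1 term
  k=0: (−1)^1·12.0000/(6)·0.8857^3·0.4643^1 = -0.645155
d^2_{2,1}(0.9658) = -0.645155
|D^2_{2,1}|² = |d^2_{2,1}(β)|² = (-0.645155)² = 0.416226 (the z-rotation phases have unit modulus)

P=0.4162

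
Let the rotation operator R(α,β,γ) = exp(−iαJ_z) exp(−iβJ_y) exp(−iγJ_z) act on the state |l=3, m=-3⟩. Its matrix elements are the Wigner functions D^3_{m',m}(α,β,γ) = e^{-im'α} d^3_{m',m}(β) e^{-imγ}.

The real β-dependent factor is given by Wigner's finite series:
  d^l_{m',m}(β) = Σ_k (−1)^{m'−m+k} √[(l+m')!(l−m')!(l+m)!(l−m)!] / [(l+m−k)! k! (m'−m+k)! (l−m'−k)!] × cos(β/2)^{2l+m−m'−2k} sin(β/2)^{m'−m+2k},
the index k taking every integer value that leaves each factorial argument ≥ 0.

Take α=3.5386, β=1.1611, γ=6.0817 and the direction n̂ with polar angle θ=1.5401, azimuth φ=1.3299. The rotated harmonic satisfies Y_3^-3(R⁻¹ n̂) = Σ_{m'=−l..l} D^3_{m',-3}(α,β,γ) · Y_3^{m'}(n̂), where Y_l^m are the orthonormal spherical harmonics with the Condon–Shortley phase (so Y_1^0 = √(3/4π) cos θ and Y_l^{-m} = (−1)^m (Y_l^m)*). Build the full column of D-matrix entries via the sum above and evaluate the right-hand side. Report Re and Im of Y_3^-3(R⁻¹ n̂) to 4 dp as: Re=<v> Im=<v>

Need the full column D^3_{m',-3} for m'=−3..3 at α=3.5386, β=1.1611, γ=6.0817.
cos(β/2)=0.836161, sin(β/2)=0.548484
d^3_{-3,-3}: single k=0 term ⇒ +0.341775;  D = -0.284646-0.189174i
d^3_{-2,-3}: single k=0 term ⇒ -0.549148;  D = -0.539311-0.103474i
d^3_{-1,-3}: single k=0 term ⇒ +0.569552;  D = -0.557340+0.117307i
d^3_{0,-3}: single k=0 term ⇒ -0.431396;  D = -0.354958+0.245169i
d^3_{1,-3}: single k=0 term ⇒ +0.245065;  D = -0.132107+0.206409i
d^3_{2,-3}: single k=0 term ⇒ -0.101668;  D = -0.017433+0.100162i
d^3_{3,-3}: single k=0 term ⇒ +0.027226;  D = +0.006066+0.026542i
Y_3^{m'}(θ=1.5401,φ=1.3299) and Σ D·Y over m':
  (-0.2846-0.1892i)·(-0.2756+0.3125i)  (-0.5393-0.1035i)·(-0.0278-0.0145i)  (-0.5573+0.1173i)·(-0.0767+0.3122i)  (-0.3550+0.2452i)·(-0.0343+0.0000i)  (-0.1321+0.2064i)·(+0.0767+0.3122i)  (-0.0174+0.1002i)·(-0.0278+0.0145i)  (+0.0061+0.0265i)·(+0.2756+0.3125i)
Y_3^-3(R⁻¹ n̂) = +0.087156-0.236778i

Re=0.0872 Im=-0.2368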